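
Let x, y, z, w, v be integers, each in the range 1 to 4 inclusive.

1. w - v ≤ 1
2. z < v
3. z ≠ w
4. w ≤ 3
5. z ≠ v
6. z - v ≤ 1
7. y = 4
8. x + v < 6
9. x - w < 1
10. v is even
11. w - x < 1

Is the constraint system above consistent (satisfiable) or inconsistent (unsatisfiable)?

Setting (x, y, z, w, v) = (2, 4, 1, 2, 2) satisfies everything: constraint 1: w - v = 0; constraint 6: z - v = -1, and the others follow.

Satisfiable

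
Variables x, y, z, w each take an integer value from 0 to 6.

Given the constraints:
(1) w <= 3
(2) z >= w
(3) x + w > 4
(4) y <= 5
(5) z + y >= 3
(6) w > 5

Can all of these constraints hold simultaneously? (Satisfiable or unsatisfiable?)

From constraint 6: w ≥ 6. From constraint 1: w ≤ 3. But 3 < 6, so no value of w works.

Unsatisfiable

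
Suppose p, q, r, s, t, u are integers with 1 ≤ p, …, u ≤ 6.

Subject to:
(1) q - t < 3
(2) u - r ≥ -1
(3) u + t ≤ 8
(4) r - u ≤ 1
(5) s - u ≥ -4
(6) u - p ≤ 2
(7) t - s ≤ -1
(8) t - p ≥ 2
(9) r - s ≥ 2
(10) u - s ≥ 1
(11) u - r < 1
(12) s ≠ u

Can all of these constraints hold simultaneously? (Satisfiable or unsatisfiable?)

Unsatisfiable

Constraints 4, 6, 7, 8, and 9 give p − u ≥ -2, u − r ≥ -1, r − s ≥ 2, s − t ≥ 1, t − p ≥ 2.
Adding all 5 inequalities: the left sides telescope to 0, and the right sides sum to (-2) + (-1) + 2 + 1 + 2 = 2. So 0 ≥ 2, which is false.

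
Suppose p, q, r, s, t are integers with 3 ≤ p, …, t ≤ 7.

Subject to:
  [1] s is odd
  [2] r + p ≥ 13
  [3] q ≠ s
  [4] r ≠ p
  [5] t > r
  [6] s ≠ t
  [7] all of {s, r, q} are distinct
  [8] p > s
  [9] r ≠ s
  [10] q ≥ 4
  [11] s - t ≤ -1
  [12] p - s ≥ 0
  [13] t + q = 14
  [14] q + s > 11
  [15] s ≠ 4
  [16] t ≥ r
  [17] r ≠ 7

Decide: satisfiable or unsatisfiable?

Satisfiable

Setting (p, q, r, s, t) = (7, 7, 6, 5, 7) satisfies everything: constraint 2: r + p = 13; constraint 11: s - t = -2; constraint 12: p - s = 2, and the others follow.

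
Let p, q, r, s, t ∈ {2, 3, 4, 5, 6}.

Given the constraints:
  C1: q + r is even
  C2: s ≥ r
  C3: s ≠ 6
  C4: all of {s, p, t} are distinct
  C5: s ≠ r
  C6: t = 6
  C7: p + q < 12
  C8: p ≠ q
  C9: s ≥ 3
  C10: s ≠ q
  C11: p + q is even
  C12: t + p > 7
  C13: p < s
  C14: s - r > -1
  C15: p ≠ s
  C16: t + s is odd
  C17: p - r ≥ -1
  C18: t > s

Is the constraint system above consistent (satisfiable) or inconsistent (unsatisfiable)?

Satisfiable

Take p = 4, q = 6, r = 4, s = 5, t = 6. Then constraint 7: p + q = 10; constraint 12: t + p = 10; constraint 14: s - r = 1, and every other listed constraint is also met.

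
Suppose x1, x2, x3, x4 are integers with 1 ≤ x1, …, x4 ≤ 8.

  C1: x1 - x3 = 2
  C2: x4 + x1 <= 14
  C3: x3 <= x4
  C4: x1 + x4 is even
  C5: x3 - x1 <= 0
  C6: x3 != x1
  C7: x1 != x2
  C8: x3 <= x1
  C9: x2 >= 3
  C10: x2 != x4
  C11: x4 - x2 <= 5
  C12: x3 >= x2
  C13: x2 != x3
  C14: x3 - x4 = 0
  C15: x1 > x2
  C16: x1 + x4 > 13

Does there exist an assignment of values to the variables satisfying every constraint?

Take x1 = 8, x2 = 3, x3 = 6, x4 = 6. Then constraint 1: x1 - x3 = 2; constraint 2: x4 + x1 = 14; constraint 5: x3 - x1 = -2, and every other listed constraint is also met.

Satisfiable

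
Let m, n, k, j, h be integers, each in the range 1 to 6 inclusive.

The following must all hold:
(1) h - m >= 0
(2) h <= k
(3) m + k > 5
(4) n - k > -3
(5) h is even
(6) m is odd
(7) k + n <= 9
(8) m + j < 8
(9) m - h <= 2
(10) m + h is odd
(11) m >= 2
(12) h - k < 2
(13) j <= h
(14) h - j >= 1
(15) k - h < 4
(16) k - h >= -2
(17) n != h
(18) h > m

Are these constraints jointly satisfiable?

Satisfiable

One satisfying assignment is m = 3, n = 3, k = 5, j = 3, h = 4.
For the less obvious constraints — constraint 1: h - m = 1; constraint 3: m + k = 8 — and the others hold by inspection.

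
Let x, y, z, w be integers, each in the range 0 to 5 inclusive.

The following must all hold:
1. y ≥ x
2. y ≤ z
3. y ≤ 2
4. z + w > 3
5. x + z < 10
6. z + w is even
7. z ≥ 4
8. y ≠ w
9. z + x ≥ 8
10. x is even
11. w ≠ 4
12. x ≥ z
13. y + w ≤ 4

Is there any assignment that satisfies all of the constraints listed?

Unsatisfiable

From constraints 7 and 12: x ≥ z and z ≥ 4, so x ≥ 4. From constraints 1 and 3: x ≤ y and y ≤ 2, so x ≤ 2. But 2 < 4, so no value of x works.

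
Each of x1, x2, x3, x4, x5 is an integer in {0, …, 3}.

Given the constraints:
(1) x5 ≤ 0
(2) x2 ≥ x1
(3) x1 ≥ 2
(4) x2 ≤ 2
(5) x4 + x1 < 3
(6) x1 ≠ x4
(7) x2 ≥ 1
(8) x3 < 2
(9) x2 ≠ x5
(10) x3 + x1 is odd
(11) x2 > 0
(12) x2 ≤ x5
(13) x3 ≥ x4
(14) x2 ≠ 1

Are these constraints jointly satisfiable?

From constraints 2 and 3: x2 ≥ x1 and x1 ≥ 2, so x2 ≥ 2. From constraints 1 and 12: x2 ≤ x5 and x5 ≤ 0, so x2 ≤ 0. But 0 < 2, so no value of x2 works.

Unsatisfiable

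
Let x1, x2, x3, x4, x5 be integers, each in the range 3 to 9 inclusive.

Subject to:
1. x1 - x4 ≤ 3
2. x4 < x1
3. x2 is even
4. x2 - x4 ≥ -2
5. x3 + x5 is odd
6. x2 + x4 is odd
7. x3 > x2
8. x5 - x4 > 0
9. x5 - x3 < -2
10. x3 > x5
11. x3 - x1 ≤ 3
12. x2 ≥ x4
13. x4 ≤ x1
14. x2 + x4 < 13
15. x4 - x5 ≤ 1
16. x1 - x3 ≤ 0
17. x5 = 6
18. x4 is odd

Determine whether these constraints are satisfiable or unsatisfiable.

The assignment x1 = 6, x2 = 6, x3 = 9, x4 = 5, x5 = 6 works:
  constraint 1 holds since x1 - x4 = 1.
  constraint 4 holds since x2 - x4 = 1.
  constraint 8 holds since x5 - x4 = 1.
The rest check out directly.

Satisfiable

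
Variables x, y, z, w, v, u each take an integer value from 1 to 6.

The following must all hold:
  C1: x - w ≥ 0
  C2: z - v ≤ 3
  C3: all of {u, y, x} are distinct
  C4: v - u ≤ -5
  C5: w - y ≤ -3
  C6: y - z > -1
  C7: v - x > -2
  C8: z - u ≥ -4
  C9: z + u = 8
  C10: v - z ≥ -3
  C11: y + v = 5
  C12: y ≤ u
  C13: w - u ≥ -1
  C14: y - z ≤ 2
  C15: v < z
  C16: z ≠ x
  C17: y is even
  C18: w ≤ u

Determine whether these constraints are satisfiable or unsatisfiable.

Unsatisfiable

Constraints 4, 5, 10, 13, and 14 give v − z ≥ -3, z − y ≥ -2, y − w ≥ 3, w − u ≥ -1, u − v ≥ 5.
Adding all 5 inequalities: the left sides telescope to 0, and the right sides sum to (-3) + (-2) + 3 + (-1) + 5 = 2. So 0 ≥ 2, which is false.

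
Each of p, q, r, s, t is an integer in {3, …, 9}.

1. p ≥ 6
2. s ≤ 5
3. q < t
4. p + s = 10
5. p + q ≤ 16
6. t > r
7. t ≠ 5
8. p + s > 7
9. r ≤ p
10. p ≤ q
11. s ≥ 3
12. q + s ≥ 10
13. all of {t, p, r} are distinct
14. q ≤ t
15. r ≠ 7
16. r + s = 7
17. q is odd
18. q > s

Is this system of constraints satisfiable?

One satisfying assignment is p = 7, q = 7, r = 4, s = 3, t = 9.
For the less obvious constraints — constraint 4: p + s = 10; constraint 5: p + q = 14; constraint 8: p + s = 10 — and the others hold by inspection.

Satisfiable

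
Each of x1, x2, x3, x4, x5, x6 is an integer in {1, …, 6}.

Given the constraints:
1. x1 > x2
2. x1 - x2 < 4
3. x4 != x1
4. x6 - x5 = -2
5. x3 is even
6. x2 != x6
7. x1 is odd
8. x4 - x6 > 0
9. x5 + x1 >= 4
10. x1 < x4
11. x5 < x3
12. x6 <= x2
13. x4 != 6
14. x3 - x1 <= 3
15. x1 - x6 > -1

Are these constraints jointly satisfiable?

The assignment x1 = 3, x2 = 2, x3 = 6, x4 = 4, x5 = 3, x6 = 1 works:
  constraint 2 holds since x1 - x2 = 1.
  constraint 4 holds since x6 - x5 = -2.
  constraint 8 holds since x4 - x6 = 3.
The rest check out directly.

Satisfiable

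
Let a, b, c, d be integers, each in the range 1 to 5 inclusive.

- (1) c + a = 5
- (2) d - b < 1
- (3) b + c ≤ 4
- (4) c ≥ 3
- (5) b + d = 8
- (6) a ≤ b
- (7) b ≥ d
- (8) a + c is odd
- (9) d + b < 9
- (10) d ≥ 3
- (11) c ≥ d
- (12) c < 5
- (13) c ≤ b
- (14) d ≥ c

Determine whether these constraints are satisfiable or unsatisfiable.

Unsatisfiable

From constraints 7 and 10: b ≥ d ≥ 3. From constraint 4: c ≥ 3. Hence b + c ≥ 6. But constraint 3 requires b + c ≤ 4, and 4 < 6. Contradiction.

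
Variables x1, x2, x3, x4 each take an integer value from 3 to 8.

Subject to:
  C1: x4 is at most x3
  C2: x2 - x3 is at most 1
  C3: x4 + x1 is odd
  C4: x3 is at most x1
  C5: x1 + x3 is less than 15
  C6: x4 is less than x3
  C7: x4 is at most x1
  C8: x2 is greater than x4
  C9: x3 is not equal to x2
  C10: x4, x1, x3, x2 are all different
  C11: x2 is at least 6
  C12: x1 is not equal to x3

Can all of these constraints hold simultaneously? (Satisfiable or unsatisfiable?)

Take x1 = 8, x2 = 6, x3 = 5, x4 = 3. Then constraint 2: x2 - x3 = 1; constraint 5: x1 + x3 = 13; constraint 10: values 3, 8, 5, 6 are distinct, and every other listed constraint is also met.

Satisfiable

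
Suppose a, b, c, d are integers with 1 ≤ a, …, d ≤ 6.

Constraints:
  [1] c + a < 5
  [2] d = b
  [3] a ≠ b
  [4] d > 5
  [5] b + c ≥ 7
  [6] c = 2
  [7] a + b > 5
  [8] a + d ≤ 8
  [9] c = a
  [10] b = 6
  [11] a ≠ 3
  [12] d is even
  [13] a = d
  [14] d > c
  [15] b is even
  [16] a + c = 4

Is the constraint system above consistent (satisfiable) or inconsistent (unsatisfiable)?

Unsatisfiable

Constraint 6 fixes c = 2 and constraint 10 fixes b = 6. Constraints 2, 9, and 13 give c = a = d = b, so c = b. But 2 ≠ 6 — contradiction.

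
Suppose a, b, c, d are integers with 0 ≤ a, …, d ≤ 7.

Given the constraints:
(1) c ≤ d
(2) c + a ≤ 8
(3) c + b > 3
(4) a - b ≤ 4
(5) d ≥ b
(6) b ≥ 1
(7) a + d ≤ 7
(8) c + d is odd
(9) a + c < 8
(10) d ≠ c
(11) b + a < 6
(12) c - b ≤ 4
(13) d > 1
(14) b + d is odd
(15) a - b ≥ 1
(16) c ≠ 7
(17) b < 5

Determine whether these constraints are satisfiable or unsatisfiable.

Satisfiable

Try a = 2, b = 1, c = 3, d = 4.
Check constraint 2: c + a = 5; constraint 3: c + b = 4; constraint 4: a - b = 1. The remaining constraints are straightforward to verify.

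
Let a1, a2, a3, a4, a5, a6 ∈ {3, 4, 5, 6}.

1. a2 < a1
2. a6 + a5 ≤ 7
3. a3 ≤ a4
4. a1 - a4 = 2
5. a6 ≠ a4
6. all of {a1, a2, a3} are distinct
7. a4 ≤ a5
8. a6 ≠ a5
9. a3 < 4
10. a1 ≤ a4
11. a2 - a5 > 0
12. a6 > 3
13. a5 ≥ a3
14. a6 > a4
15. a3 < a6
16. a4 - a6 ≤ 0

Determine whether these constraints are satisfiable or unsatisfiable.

Unsatisfiable

Constraints 1, 7, 10, and 11 give a4 ≤ a5, a5 < a2, a2 < a1, a1 ≤ a4. Chaining: a4 ≤ a5 < a2 < a1 ≤ a4, which forces a4 < a4 — impossible.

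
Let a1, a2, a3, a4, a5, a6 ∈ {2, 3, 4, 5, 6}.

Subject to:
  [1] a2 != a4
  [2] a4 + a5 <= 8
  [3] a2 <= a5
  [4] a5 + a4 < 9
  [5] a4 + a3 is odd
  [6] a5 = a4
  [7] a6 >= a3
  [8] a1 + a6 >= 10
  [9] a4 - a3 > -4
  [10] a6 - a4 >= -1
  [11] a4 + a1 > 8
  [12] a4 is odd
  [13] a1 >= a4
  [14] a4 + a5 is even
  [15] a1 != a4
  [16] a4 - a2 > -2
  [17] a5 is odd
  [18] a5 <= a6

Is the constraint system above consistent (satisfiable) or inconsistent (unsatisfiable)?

Try a1 = 6, a2 = 2, a3 = 4, a4 = 3, a5 = 3, a6 = 4.
Check constraint 2: a4 + a5 = 6; constraint 4: a5 + a4 = 6; constraint 8: a1 + a6 = 10. The remaining constraints are straightforward to verify.

Satisfiable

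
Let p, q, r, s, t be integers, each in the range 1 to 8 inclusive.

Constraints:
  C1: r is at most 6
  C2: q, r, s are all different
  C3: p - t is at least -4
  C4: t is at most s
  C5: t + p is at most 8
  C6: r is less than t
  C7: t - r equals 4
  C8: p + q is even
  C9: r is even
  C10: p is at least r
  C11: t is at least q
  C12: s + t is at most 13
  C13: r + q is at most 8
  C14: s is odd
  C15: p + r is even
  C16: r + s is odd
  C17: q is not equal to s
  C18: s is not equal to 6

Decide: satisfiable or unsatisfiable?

The assignment p = 2, q = 6, r = 2, s = 7, t = 6 works:
  constraint 3 holds since p - t = -4.
  constraint 5 holds since t + p = 8.
The rest check out directly.

Satisfiable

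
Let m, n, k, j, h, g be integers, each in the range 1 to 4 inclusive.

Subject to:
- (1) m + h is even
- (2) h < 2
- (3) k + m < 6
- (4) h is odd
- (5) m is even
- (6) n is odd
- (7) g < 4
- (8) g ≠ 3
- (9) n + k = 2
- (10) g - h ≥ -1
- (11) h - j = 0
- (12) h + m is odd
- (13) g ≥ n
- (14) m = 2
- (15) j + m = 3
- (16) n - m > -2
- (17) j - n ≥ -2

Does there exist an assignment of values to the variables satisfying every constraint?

Constraint 5 makes m even and constraint 4 makes h odd, so m + h must be odd. Constraint 1 says m + h is even — contradiction.

Unsatisfiable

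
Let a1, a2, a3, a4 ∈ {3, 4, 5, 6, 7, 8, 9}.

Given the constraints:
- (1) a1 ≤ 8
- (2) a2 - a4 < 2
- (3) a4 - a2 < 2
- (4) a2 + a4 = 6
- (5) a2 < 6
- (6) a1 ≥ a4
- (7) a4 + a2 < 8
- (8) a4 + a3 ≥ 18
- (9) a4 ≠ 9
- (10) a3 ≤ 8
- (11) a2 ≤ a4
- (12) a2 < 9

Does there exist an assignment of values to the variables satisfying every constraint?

Unsatisfiable

From constraints 1 and 6: a4 ≤ a1 ≤ 8. From constraint 10: a3 ≤ 8. Hence a4 + a3 ≤ 16. But constraint 8 requires a4 + a3 ≥ 18, and 18 > 16. Contradiction.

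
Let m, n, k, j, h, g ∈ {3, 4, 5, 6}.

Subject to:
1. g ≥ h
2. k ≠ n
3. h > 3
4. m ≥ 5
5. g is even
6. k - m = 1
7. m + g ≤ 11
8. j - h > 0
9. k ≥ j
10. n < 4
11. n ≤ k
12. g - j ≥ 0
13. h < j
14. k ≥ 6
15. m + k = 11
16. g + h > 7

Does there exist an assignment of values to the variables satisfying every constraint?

One satisfying assignment is m = 5, n = 3, k = 6, j = 6, h = 4, g = 6.
For the less obvious constraints — constraint 6: k - m = 1; constraint 7: m + g = 11 — and the others hold by inspection.

Satisfiable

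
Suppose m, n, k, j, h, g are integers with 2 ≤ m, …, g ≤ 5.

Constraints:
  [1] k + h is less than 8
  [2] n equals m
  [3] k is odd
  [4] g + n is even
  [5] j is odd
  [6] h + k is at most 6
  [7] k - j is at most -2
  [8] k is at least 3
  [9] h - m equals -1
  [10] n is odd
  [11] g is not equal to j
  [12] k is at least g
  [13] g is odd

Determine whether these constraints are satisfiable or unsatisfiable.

Satisfiable

Setting (m, n, k, j, h, g) = (3, 3, 3, 5, 2, 3) satisfies everything: constraint 1: k + h = 5; constraint 6: h + k = 5, and the others follow.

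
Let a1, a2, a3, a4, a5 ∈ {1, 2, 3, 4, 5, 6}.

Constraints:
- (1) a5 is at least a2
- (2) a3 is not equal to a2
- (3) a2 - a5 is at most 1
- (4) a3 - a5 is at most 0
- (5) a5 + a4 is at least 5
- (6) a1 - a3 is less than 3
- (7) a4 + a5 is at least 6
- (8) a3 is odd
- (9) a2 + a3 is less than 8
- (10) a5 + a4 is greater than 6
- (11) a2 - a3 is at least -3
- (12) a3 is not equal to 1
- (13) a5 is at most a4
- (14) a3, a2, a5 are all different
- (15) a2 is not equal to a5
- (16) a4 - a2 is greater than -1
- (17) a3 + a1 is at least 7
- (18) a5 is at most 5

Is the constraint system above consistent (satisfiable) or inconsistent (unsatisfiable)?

Satisfiable

Try a1 = 4, a2 = 2, a3 = 3, a4 = 4, a5 = 4.
Check constraint 3: a2 - a5 = -2; constraint 4: a3 - a5 = -1. The remaining constraints are straightforward to verify.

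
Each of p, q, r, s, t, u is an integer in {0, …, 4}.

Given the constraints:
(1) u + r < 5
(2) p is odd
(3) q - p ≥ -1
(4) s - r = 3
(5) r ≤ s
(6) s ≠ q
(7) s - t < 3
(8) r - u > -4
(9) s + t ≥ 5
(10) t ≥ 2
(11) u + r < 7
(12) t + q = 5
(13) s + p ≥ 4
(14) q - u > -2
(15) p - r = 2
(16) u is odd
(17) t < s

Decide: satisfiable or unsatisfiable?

Setting (p, q, r, s, t, u) = (3, 2, 1, 4, 3, 3) satisfies everything: constraint 1: u + r = 4; constraint 3: q - p = -1, and the others follow.

Satisfiable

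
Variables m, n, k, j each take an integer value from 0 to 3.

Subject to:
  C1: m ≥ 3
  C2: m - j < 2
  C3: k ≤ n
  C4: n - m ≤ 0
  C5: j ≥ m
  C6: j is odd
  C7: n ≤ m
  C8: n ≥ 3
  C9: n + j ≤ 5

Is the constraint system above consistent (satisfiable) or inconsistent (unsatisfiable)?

From constraint 8: n ≥ 3. From constraints 1 and 5: j ≥ m ≥ 3. Hence n + j ≥ 6. But constraint 9 requires n + j ≤ 5, and 5 < 6. Contradiction.

Unsatisfiable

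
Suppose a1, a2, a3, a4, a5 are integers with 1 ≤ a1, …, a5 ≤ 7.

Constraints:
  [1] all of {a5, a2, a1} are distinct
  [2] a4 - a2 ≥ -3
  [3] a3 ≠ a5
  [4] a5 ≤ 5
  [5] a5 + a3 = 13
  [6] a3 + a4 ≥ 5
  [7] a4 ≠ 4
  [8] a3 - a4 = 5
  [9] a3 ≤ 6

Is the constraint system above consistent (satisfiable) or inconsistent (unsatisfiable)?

From constraint 4: a5 ≤ 5. From constraint 9: a3 ≤ 6. Hence a5 + a3 ≤ 11. But constraint 5 requires a5 + a3 = 13, and 13 > 11. Contradiction.

Unsatisfiable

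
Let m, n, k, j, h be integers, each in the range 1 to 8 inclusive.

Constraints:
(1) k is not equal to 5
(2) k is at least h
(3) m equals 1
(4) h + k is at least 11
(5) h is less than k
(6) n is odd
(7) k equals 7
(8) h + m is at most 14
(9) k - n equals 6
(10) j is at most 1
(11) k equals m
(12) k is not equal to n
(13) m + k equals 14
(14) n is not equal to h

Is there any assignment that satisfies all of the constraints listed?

Unsatisfiable

Constraint 7 fixes k = 7 and constraint 3 fixes m = 1, but constraint 11 requires k = m. Since 7 ≠ 1, contradiction.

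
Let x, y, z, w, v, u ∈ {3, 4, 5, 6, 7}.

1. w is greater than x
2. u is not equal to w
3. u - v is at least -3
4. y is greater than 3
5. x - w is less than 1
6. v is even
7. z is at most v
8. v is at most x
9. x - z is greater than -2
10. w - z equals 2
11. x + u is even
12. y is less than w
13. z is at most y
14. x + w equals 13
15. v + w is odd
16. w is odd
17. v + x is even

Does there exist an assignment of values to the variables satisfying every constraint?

Satisfiable

The assignment x = 6, y = 5, z = 5, w = 7, v = 6, u = 4 works:
  constraint 3 holds since u - v = -2.
  constraint 5 holds since x - w = -1.
  constraint 9 holds since x - z = 1.
The rest check out directly.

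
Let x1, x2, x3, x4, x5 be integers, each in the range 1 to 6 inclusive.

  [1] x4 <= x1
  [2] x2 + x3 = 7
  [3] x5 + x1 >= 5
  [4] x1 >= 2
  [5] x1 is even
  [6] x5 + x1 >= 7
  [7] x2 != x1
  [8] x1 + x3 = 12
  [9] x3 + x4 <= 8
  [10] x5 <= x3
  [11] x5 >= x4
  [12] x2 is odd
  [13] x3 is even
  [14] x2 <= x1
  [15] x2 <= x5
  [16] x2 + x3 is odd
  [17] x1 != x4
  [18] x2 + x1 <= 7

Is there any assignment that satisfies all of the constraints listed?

Setting (x1, x2, x3, x4, x5) = (6, 1, 6, 1, 1) satisfies everything: constraint 2: x2 + x3 = 7; constraint 3: x5 + x1 = 7, and the others follow.

Satisfiable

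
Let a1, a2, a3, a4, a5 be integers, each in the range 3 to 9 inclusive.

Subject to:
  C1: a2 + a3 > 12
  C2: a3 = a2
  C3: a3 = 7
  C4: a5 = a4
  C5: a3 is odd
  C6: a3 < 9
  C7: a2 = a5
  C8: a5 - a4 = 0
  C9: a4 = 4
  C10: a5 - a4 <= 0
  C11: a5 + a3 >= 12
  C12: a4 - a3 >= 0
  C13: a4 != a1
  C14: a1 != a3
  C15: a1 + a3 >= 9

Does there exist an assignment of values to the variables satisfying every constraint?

Constraint 3 fixes a3 = 7 and constraint 9 fixes a4 = 4. Constraints 2, 4, and 7 give a3 = a2 = a5 = a4, so a3 = a4. But 7 ≠ 4 — contradiction.

Unsatisfiable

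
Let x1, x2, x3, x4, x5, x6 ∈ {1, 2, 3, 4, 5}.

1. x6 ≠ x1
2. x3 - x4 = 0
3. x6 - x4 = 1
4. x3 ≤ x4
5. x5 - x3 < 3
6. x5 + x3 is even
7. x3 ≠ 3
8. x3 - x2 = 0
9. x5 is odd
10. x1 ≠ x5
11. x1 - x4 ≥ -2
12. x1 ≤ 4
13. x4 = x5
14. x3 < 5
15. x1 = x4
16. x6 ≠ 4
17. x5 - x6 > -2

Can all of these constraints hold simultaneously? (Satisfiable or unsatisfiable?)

From constraints 13 and 15, x1 = x4 = x5, so x1 = x5. But constraint 10 says x1 ≠ x5. Contradiction.

Unsatisfiable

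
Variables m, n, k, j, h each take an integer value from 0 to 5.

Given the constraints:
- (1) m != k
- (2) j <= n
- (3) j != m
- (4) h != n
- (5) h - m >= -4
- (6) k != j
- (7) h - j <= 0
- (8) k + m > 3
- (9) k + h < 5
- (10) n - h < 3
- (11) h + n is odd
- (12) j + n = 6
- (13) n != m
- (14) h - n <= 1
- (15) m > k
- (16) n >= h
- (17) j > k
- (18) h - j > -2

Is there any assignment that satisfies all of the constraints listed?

Setting (m, n, k, j, h) = (4, 3, 1, 3, 2) satisfies everything: constraint 5: h - m = -2; constraint 7: h - j = -1, and the others follow.

Satisfiable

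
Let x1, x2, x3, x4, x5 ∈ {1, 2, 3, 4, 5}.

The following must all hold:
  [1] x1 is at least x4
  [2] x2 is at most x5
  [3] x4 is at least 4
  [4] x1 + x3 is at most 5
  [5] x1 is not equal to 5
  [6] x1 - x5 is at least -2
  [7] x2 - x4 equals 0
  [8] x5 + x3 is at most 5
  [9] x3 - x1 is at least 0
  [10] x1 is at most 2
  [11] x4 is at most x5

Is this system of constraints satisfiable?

From constraint 3: x4 ≥ 4. From constraints 1 and 10: x4 ≤ x1 and x1 ≤ 2, so x4 ≤ 2. But 2 < 4, so no value of x4 works.

Unsatisfiable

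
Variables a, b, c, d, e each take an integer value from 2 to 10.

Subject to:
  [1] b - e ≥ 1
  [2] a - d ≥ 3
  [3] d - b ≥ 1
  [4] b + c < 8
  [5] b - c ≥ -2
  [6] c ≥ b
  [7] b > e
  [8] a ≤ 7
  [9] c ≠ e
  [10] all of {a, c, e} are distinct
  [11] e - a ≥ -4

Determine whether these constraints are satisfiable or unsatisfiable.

Unsatisfiable

Constraints 1, 2, 3, and 11 give a − d ≥ 3, d − b ≥ 1, b − e ≥ 1, e − a ≥ -4.
Adding all 4 inequalities: the left sides telescope to 0, and the right sides sum to 3 + 1 + 1 + (-4) = 1. So 0 ≥ 1, which is false.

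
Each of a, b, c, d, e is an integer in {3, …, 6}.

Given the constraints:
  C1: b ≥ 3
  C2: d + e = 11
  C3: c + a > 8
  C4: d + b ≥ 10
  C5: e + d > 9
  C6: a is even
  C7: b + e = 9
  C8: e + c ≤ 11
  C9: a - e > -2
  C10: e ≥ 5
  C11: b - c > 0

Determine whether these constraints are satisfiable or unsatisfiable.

Satisfiable

The assignment a = 6, b = 4, c = 3, d = 6, e = 5 works:
  constraint 2 holds since d + e = 11.
  constraint 3 holds since c + a = 9.
  constraint 4 holds since d + b = 10.
The rest check out directly.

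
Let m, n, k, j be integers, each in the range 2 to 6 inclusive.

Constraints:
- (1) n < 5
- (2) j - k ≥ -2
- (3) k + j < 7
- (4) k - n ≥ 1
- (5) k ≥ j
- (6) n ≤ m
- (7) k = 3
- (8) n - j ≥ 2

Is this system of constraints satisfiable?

Constraints 2, 4, and 8 give j − k ≥ -2, k − n ≥ 1, n − j ≥ 2.
Adding all 3 inequalities: the left sides telescope to 0, and the right sides sum to (-2) + 1 + 2 = 1. So 0 ≥ 1, which is false.

Unsatisfiable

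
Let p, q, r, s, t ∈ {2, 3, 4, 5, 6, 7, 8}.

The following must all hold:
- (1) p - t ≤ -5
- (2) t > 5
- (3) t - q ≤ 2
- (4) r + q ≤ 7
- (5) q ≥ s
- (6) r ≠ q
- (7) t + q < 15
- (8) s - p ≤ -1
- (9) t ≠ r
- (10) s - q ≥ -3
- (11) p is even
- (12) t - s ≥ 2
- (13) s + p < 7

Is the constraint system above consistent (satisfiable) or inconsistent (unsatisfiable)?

Constraints 1, 3, 8, and 10 give q − t ≥ -2, t − p ≥ 5, p − s ≥ 1, s − q ≥ -3.
Adding all 4 inequalities: the left sides telescope to 0, and the right sides sum to (-2) + 5 + 1 + (-3) = 1. So 0 ≥ 1, which is false.

Unsatisfiable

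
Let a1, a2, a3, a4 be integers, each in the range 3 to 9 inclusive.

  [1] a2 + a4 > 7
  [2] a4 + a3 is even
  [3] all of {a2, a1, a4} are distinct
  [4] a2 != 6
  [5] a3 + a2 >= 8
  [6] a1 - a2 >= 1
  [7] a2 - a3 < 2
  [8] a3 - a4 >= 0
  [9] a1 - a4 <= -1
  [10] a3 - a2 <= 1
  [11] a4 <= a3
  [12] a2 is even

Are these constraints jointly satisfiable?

Constraints 6, 8, 9, and 10 give a3 − a4 ≥ 0, a4 − a1 ≥ 1, a1 − a2 ≥ 1, a2 − a3 ≥ -1.
Adding all 4 inequalities: the left sides telescope to 0, and the right sides sum to 0 + 1 + 1 + (-1) = 1. So 0 ≥ 1, which is false.

Unsatisfiable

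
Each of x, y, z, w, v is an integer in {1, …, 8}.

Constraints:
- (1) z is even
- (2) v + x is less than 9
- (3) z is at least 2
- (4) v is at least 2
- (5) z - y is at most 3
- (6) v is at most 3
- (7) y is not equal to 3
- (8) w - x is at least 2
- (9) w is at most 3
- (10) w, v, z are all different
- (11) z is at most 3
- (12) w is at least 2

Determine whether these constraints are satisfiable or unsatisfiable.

Unsatisfiable

Constraints 3, 4, 6, 9, 11, and 12 confine each of w, v, z to the 2 values {2, 3}.
Constraint 10 requires all 3 of them to be distinct, but only 2 values are available — impossible by the pigeonhole principle.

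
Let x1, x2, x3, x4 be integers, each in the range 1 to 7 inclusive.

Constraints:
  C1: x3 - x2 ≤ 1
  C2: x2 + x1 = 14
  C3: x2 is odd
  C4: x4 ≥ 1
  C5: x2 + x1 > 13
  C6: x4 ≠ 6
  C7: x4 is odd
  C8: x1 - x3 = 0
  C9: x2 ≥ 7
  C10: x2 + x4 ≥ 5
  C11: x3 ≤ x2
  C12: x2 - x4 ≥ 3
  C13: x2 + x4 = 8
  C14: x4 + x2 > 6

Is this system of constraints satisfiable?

Satisfiable

The assignment x1 = 7, x2 = 7, x3 = 7, x4 = 1 works:
  constraint 1 holds since x3 - x2 = 0.
  constraint 2 holds since x2 + x1 = 14.
The rest check out directly.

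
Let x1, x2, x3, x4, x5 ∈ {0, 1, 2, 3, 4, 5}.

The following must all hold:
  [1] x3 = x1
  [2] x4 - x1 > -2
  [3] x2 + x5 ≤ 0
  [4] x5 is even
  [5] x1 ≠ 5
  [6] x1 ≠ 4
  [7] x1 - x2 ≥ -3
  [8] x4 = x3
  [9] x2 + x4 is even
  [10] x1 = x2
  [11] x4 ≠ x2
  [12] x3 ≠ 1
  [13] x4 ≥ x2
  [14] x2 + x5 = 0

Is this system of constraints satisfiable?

Unsatisfiable

From constraints 1, 8, and 10, x4 = x3 = x1 = x2, so x4 = x2. But constraint 11 says x4 ≠ x2. Contradiction.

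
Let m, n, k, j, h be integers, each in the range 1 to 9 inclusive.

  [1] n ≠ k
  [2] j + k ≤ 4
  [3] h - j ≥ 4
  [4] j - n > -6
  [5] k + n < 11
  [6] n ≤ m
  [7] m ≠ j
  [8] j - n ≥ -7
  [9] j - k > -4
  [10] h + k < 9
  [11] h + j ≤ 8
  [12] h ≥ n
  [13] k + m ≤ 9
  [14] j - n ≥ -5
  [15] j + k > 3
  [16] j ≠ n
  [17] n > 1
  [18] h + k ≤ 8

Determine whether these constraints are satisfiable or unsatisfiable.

Satisfiable

Take m = 5, n = 5, k = 3, j = 1, h = 5. Then constraint 2: j + k = 4; constraint 3: h - j = 4, and every other listed constraint is also met.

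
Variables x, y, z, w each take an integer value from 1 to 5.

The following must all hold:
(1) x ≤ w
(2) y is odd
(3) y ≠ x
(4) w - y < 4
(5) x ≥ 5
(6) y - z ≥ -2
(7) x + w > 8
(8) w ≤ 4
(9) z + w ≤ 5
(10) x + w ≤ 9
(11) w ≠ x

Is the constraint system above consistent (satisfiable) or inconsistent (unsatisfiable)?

From constraint 5: x ≥ 5. From constraints 1 and 8: x ≤ w and w ≤ 4, so x ≤ 4. But 4 < 5, so no value of x works.

Unsatisfiable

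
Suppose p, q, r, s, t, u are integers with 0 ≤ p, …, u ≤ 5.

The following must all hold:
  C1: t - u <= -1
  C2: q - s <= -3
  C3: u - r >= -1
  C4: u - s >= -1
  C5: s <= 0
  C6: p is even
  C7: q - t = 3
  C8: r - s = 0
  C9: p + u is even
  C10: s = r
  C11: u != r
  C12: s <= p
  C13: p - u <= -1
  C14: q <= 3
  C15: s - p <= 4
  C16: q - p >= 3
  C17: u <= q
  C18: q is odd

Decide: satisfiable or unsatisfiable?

Unsatisfiable

Constraints 2, 15, and 16 give p − s ≥ -4, s − q ≥ 3, q − p ≥ 3.
Adding all 3 inequalities: the left sides telescope to 0, and the right sides sum to (-4) + 3 + 3 = 2. So 0 ≥ 2, which is false.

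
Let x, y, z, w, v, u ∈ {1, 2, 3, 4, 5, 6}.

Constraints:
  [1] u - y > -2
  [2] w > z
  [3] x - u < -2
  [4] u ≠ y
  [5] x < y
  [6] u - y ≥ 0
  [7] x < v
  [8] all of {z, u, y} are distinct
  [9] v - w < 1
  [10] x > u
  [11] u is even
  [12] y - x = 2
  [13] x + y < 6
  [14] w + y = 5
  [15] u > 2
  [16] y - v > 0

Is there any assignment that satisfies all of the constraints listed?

Unsatisfiable

Constraints 6, 7, 10, and 16 give y ≤ u, u < x, x < v, v < y. Chaining: y ≤ u < x < v < y, which forces y < y — impossible.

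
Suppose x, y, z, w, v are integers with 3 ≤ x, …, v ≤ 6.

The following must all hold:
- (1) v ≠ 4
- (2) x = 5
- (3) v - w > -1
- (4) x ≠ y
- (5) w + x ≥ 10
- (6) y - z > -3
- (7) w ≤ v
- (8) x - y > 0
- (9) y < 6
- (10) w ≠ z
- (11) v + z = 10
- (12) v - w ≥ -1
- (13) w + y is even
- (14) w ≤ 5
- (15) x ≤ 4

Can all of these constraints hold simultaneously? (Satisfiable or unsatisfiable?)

Unsatisfiable

From constraint 14: w ≤ 5. From constraint 15: x ≤ 4. Hence w + x ≤ 9. But constraint 5 requires w + x ≥ 10, and 10 > 9. Contradiction.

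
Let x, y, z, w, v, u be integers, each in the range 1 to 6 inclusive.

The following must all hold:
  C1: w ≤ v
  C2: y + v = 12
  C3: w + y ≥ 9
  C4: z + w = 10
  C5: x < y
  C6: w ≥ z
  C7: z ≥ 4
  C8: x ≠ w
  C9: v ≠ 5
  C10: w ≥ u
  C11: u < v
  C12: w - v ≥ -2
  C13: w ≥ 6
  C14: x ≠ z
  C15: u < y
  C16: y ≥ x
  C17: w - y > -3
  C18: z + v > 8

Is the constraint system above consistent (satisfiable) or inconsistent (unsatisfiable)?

Satisfiable

Take x = 2, y = 6, z = 4, w = 6, v = 6, u = 1. Then constraint 2: y + v = 12; constraint 3: w + y = 12; constraint 4: z + w = 10, and every other listed constraint is also met.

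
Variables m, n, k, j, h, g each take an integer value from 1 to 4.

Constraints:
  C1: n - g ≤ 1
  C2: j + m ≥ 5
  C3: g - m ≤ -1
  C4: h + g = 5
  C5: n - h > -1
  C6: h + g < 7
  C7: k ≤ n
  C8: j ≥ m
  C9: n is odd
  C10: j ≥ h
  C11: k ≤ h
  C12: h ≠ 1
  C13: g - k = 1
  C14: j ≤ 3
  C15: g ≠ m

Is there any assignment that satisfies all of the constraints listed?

Take m = 3, n = 3, k = 1, j = 3, h = 3, g = 2. Then constraint 1: n - g = 1; constraint 2: j + m = 6, and every other listed constraint is also met.

Satisfiable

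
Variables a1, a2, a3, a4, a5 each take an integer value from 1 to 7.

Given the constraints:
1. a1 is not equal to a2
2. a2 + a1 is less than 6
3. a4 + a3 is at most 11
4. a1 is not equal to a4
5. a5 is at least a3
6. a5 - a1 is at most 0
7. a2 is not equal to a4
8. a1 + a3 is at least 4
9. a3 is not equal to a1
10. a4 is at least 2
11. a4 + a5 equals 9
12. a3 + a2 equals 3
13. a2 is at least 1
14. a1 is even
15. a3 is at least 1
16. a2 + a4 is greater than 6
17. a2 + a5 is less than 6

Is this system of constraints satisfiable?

Satisfiable

Setting (a1, a2, a3, a4, a5) = (4, 1, 2, 6, 3) satisfies everything: constraint 2: a2 + a1 = 5; constraint 3: a4 + a3 = 8, and the others follow.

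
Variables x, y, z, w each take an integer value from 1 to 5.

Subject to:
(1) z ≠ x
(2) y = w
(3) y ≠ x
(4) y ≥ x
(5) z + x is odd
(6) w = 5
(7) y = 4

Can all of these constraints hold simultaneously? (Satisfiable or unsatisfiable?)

Unsatisfiable

Constraint 7 fixes y = 4 and constraint 6 fixes w = 5, but constraint 2 requires y = w. Since 4 ≠ 5, contradiction.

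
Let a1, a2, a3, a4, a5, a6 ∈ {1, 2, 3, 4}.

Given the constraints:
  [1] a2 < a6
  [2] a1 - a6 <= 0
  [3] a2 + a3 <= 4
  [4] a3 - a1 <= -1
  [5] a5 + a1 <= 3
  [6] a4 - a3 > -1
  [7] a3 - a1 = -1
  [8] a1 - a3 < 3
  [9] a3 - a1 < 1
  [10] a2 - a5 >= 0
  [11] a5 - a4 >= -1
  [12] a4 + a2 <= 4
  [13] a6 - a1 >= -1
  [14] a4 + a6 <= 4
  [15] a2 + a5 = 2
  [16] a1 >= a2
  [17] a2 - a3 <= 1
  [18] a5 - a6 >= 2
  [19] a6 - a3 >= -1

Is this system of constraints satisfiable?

Unsatisfiable

Constraints 2, 4, 10, 17, and 18 give a2 − a5 ≥ 0, a5 − a6 ≥ 2, a6 − a1 ≥ 0, a1 − a3 ≥ 1, a3 − a2 ≥ -1.
Adding all 5 inequalities: the left sides telescope to 0, and the right sides sum to 0 + 2 + 0 + 1 + (-1) = 2. So 0 ≥ 2, which is false.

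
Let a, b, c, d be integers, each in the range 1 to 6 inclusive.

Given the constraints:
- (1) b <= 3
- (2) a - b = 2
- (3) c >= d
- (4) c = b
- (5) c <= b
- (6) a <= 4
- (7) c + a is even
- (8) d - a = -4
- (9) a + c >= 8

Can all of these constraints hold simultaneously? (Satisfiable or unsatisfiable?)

From constraint 6: a ≤ 4. From constraints 1 and 5: c ≤ b ≤ 3. Hence a + c ≤ 7. But constraint 9 requires a + c ≥ 8, and 8 > 7. Contradiction.

Unsatisfiable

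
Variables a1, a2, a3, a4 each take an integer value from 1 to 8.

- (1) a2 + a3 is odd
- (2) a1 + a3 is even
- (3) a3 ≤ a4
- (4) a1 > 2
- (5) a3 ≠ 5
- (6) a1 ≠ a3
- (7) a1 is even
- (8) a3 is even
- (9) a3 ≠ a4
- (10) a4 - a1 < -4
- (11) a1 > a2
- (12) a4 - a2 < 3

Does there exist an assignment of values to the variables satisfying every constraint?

Satisfiable

Try a1 = 8, a2 = 3, a3 = 2, a4 = 3.
Check constraint 10: a4 - a1 = -5; constraint 12: a4 - a2 = 0. The remaining constraints are straightforward to verify.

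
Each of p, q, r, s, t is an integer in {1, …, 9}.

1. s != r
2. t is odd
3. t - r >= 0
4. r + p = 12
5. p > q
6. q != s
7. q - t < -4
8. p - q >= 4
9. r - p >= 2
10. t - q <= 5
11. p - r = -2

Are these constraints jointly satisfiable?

Unsatisfiable

Constraints 3, 8, 9, and 10 give t − r ≥ 0, r − p ≥ 2, p − q ≥ 4, q − t ≥ -5.
Adding all 4 inequalities: the left sides telescope to 0, and the right sides sum to 0 + 2 + 4 + (-5) = 1. So 0 ≥ 1, which is false.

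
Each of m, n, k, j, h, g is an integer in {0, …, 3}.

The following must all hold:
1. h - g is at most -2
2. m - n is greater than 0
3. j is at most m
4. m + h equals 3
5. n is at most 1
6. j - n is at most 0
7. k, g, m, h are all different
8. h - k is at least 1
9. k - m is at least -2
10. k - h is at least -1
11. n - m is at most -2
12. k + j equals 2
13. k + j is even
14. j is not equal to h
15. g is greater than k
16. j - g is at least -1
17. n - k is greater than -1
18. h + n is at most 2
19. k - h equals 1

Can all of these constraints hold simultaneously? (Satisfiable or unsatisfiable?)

Constraints 1, 6, 8, 9, 11, and 16 give g − h ≥ 2, h − k ≥ 1, k − m ≥ -2, m − n ≥ 2, n − j ≥ 0, j − g ≥ -1.
Adding all 6 inequalities: the left sides telescope to 0, and the right sides sum to 2 + 1 + (-2) + 2 + 0 + (-1) = 2. So 0 ≥ 2, which is false.

Unsatisfiable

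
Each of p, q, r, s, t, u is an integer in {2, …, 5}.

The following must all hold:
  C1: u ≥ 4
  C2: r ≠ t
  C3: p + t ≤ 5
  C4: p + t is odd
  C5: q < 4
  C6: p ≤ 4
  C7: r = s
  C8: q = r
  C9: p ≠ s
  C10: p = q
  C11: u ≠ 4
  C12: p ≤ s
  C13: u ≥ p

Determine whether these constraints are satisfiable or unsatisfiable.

Unsatisfiable

From constraints 7, 8, and 10, p = q = r = s, so p = s. But constraint 9 says p ≠ s. Contradiction.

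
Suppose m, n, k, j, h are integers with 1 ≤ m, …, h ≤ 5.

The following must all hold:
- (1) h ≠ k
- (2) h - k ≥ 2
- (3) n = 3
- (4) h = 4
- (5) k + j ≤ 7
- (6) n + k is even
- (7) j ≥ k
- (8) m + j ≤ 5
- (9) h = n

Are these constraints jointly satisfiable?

Constraint 4 fixes h = 4 and constraint 3 fixes n = 3, but constraint 9 requires h = n. Since 4 ≠ 3, contradiction.

Unsatisfiable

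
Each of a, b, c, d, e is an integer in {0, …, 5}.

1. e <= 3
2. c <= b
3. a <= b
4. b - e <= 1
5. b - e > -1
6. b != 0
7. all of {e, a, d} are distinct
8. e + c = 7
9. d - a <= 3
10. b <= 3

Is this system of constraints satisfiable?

Unsatisfiable

From constraint 1: e ≤ 3. From constraints 2 and 10: c ≤ b ≤ 3. Hence e + c ≤ 6. But constraint 8 requires e + c = 7, and 7 > 6. Contradiction.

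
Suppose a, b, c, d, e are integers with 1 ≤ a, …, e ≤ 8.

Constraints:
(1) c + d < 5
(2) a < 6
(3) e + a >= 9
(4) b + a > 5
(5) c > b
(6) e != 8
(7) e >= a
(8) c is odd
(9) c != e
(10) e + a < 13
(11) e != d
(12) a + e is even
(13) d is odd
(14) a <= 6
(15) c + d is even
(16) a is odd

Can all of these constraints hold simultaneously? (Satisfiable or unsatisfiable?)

One satisfying assignment is a = 5, b = 2, c = 3, d = 1, e = 5.
For the less obvious constraints — constraint 1: c + d = 4; constraint 3: e + a = 10 — and the others hold by inspection.

Satisfiable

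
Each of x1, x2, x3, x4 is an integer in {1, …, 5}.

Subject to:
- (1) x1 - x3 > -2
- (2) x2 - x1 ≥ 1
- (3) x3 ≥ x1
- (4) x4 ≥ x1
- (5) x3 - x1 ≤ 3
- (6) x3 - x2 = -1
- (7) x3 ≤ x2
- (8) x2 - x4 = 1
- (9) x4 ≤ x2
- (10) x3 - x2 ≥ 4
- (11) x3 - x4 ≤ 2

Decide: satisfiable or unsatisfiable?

Constraints 2, 5, and 10 give x2 − x1 ≥ 1, x1 − x3 ≥ -3, x3 − x2 ≥ 4.
Adding all 3 inequalities: the left sides telescope to 0, and the right sides sum to 1 + (-3) + 4 = 2. So 0 ≥ 2, which is false.

Unsatisfiable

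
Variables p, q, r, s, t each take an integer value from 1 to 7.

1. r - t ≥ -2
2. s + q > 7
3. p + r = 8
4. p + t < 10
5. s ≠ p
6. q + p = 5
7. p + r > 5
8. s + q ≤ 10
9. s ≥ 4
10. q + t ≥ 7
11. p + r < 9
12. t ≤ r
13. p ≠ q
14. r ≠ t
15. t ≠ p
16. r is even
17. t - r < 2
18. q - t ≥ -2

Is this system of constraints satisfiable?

Try p = 2, q = 3, r = 6, s = 6, t = 5.
Check constraint 1: r - t = 1; constraint 2: s + q = 9; constraint 3: p + r = 8. The remaining constraints are straightforward to verify.

Satisfiable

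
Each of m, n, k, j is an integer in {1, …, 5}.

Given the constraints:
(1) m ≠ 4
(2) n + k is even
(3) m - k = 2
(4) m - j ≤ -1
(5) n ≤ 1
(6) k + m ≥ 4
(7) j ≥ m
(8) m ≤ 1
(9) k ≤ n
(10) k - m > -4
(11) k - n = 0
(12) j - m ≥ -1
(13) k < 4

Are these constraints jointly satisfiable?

From constraints 5 and 9: k ≤ n ≤ 1. From constraint 8: m ≤ 1. Hence k + m ≤ 2. But constraint 6 requires k + m ≥ 4, and 4 > 2. Contradiction.

Unsatisfiable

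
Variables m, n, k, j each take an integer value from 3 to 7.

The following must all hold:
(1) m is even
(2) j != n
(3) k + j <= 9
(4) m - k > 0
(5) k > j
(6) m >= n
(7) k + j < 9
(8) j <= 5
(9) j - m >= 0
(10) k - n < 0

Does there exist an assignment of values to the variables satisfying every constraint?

Unsatisfiable

Constraints 5, 6, 9, and 10 give k < n, n ≤ m, m ≤ j, j < k. Chaining: k < n ≤ m ≤ j < k, which forces k < k — impossible.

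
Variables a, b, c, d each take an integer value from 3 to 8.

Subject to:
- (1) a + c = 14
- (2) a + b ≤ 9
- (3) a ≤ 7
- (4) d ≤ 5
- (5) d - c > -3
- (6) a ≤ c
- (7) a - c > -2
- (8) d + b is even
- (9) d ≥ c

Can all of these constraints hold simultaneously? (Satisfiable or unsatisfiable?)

From constraint 3: a ≤ 7. From constraints 4 and 9: c ≤ d ≤ 5. Hence a + c ≤ 12. But constraint 1 requires a + c = 14, and 14 > 12. Contradiction.

Unsatisfiable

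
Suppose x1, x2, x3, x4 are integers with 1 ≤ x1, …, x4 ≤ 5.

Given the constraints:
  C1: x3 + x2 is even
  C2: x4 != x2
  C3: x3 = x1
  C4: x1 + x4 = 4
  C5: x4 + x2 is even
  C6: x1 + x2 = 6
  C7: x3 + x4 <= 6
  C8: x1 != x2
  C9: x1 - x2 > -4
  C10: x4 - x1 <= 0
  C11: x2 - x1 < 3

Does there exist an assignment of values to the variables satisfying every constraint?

Satisfiable

One satisfying assignment is x1 = 2, x2 = 4, x3 = 2, x4 = 2.
For the less obvious constraints — constraint 4: x1 + x4 = 4; constraint 6: x1 + x2 = 6; constraint 7: x3 + x4 = 4 — and the others hold by inspection.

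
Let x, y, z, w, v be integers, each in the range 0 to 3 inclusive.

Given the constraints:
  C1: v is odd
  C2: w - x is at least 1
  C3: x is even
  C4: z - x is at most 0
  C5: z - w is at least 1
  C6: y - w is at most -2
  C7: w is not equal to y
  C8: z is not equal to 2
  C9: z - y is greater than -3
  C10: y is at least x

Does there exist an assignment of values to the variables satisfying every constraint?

Unsatisfiable

Constraints 2, 4, and 5 give x − z ≥ 0, z − w ≥ 1, w − x ≥ 1.
Adding all 3 inequalities: the left sides telescope to 0, and the right sides sum to 0 + 1 + 1 = 2. So 0 ≥ 2, which is false.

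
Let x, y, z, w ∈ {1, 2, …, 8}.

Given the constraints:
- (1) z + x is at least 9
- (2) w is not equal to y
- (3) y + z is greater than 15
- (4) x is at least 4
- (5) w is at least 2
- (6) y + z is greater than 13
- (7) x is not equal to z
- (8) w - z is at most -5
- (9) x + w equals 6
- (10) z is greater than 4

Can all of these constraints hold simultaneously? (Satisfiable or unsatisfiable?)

One satisfying assignment is x = 4, y = 8, z = 8, w = 2.
For the less obvious constraints — constraint 1: z + x = 12; constraint 3: y + z = 16; constraint 6: y + z = 16 — and the others hold by inspection.

Satisfiable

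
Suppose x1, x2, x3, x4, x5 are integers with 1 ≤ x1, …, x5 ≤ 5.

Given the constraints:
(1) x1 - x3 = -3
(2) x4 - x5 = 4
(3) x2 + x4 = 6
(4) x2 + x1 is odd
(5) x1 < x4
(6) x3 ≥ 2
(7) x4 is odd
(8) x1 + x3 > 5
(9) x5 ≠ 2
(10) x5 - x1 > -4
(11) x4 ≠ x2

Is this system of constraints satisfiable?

Take x1 = 2, x2 = 1, x3 = 5, x4 = 5, x5 = 1. Then constraint 1: x1 - x3 = -3; constraint 2: x4 - x5 = 4; constraint 3: x2 + x4 = 6, and every other listed constraint is also met.

Satisfiable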